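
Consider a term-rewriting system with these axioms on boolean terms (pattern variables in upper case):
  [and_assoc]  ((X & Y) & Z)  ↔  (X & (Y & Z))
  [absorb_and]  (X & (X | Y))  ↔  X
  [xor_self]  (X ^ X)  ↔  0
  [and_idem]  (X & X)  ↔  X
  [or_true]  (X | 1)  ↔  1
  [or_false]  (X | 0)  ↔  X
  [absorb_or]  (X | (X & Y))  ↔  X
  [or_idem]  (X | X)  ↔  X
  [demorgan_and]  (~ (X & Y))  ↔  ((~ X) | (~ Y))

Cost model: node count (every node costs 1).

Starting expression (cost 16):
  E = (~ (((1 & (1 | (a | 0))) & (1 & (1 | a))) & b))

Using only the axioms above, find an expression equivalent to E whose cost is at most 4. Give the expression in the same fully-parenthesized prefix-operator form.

(1) (a | 0)  =[or_false →]=  a    ⊢ (~ (((1 & (1 | a)) & (1 & (1 | a))) & b))
(2) ((1 & (1 | a)) & (1 & (1 | a)))  =[and_idem →]=  (1 & (1 | a))    ⊢ (~ ((1 & (1 | a)) & b))
(3) (1 & (1 | a))  =[absorb_and →]=  1    ⊢ cost 4, within 4

(~ (1 & b))   [cost 4]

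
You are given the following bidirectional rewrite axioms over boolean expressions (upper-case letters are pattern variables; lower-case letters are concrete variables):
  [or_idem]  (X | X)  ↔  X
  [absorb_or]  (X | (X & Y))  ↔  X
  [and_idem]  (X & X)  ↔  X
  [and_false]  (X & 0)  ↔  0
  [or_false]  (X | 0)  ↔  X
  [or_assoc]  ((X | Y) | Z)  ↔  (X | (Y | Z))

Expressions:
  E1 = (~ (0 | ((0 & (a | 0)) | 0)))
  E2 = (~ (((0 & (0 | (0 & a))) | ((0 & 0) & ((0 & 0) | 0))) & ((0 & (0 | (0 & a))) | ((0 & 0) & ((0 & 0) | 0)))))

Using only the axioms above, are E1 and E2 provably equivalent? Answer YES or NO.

YES

step 1: or_false (→) rewrites ((0 & (a | 0)) | 0) into (0 & (a | 0)), now (~ (0 | (0 & (a | 0))))
step 2: or_false (→) rewrites (a | 0) into a, now (~ (0 | (0 & a)))
step 3: absorb_or (→) rewrites (0 | (0 & a)) into 0, now (~ 0)
step 4: and_idem (←) rewrites 0 into (0 & 0), now (~ (0 & 0))
step 5: absorb_or (←) rewrites (0 & 0) into ((0 & 0) | ((0 & 0) & 0)), now (~ ((0 & 0) | ((0 & 0) & 0)))
step 6: and_idem (←) rewrites 0 into (0 & 0), now (~ ((0 & 0) | ((0 & 0) & (0 & 0))))
step 7: or_false (←) rewrites (0 & 0) into ((0 & 0) | 0), now (~ ((0 & 0) | ((0 & 0) & ((0 & 0) | 0))))
step 8: absorb_or (←) rewrites 0 into (0 | (0 & a)), now (~ ((0 & (0 | (0 & a))) | ((0 & 0) & ((0 & 0) | 0))))
step 9: and_idem (←) rewrites ((0 & (0 | (0 & a))) | ((0 & 0) & ((0 & 0) | 0))) into (((0 & (0 | (0 & a))) | ((0 & 0) & ((0 & 0) | 0))) & ((0 & (0 | (0 & a))) | ((0 & 0) & ((0 & 0) | 0)))), which is E2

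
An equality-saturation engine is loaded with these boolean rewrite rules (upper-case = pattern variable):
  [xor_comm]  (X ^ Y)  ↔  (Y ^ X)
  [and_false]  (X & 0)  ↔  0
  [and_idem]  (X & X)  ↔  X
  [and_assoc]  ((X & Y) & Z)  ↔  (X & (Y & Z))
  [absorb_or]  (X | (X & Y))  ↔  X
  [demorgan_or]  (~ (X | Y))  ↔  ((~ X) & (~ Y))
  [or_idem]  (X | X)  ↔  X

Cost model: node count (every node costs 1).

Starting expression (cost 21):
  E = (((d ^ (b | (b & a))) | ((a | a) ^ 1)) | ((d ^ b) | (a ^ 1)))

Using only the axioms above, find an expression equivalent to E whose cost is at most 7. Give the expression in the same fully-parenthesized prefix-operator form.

((d ^ b) | (a ^ 1))   [cost 7]

1. [absorb_or →] (b | (b & a))  →  b;  E = (((d ^ b) | ((a | a) ^ 1)) | ((d ^ b) | (a ^ 1)))
2. [or_idem →] (a | a)  →  a;  E = (((d ^ b) | (a ^ 1)) | ((d ^ b) | (a ^ 1)))
3. [or_idem →] (((d ^ b) | (a ^ 1)) | ((d ^ b) | (a ^ 1)))  →  ((d ^ b) | (a ^ 1));  cost 7 ≤ 7, done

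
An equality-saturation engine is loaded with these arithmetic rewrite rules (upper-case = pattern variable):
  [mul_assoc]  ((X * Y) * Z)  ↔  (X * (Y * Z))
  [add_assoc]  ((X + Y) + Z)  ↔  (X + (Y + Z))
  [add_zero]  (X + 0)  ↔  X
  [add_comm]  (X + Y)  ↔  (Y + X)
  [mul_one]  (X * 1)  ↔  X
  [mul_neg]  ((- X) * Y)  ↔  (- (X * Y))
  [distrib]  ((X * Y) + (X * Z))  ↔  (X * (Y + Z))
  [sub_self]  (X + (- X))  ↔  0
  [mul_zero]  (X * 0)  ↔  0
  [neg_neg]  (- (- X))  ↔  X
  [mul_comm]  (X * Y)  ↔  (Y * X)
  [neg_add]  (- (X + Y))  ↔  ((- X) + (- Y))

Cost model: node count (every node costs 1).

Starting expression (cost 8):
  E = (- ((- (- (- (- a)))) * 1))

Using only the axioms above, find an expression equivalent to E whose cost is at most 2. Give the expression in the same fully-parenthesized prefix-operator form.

(1) (- (- a))  =[neg_neg →]=  a    ⊢ (- ((- (- a)) * 1))
(2) (- (- a))  =[neg_neg →]=  a    ⊢ (- (a * 1))
(3) (a * 1)  =[mul_one →]=  a    ⊢ cost 2, within 2

(- a)   [cost 2]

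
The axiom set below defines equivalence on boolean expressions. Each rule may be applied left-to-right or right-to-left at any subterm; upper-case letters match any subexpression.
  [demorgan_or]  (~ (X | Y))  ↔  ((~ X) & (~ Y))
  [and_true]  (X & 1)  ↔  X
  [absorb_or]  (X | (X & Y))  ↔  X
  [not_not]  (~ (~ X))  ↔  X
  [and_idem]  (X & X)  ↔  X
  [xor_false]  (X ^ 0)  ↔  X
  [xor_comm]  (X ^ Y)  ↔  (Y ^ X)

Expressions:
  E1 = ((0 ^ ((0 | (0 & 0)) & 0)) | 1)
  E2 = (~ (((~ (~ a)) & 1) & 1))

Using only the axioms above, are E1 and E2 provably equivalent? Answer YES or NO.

The axioms are sound identities: if E1 ↔* E2 then E1 and E2 evaluate identically under any assignment.
Under a=1: E1 evaluates to 1, E2 to 0. Distinct ⇒ no rewrite sequence connects them.

NO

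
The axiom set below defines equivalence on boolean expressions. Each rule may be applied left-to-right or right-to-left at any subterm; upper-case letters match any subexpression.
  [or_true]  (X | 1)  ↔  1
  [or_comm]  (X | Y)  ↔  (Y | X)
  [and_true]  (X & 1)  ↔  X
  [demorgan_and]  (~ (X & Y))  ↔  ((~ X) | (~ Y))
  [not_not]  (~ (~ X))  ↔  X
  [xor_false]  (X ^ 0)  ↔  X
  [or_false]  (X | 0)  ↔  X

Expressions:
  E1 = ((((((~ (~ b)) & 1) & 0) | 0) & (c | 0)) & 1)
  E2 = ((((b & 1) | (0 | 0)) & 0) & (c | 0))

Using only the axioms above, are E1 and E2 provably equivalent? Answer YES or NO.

step 1: not_not (→) rewrites (~ (~ b)) into b, now (((((b & 1) & 0) | 0) & (c | 0)) & 1)
step 2: and_true (→) rewrites (((((b & 1) & 0) | 0) & (c | 0)) & 1) into ((((b & 1) & 0) | 0) & (c | 0))
step 3: or_false (→) rewrites (((b & 1) & 0) | 0) into ((b & 1) & 0), now (((b & 1) & 0) & (c | 0))
step 4: and_true (→) rewrites (b & 1) into b, now ((b & 0) & (c | 0))
step 5: or_false (←) rewrites b into (b | 0), now (((b | 0) & 0) & (c | 0))
step 6: and_true (←) rewrites b into (b & 1), now ((((b & 1) | 0) & 0) & (c | 0))
step 7: or_false (←) rewrites 0 into (0 | 0), which is E2

YES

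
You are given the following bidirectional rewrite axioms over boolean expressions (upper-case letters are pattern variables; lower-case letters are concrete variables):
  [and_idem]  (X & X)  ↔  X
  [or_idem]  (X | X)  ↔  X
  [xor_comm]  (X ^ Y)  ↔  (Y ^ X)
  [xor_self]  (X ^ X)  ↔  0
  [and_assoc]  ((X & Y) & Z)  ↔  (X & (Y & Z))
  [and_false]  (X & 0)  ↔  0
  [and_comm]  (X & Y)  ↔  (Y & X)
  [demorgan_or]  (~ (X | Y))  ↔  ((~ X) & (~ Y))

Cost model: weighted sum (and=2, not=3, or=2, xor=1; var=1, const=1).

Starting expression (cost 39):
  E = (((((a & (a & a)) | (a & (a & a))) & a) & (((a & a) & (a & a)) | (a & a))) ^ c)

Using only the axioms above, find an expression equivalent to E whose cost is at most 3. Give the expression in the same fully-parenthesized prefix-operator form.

(a ^ c)   [cost 3]

1. [or_idem →] ((a & (a & a)) | (a & (a & a)))  →  (a & (a & a));  E = ((((a & (a & a)) & a) & (((a & a) & (a & a)) | (a & a))) ^ c)
2. [and_idem →] ((a & a) & (a & a))  →  (a & a);  E = ((((a & (a & a)) & a) & ((a & a) | (a & a))) ^ c)
3. [and_idem →] (a & a)  →  a;  E = ((((a & a) & a) & ((a & a) | (a & a))) ^ c)
4. [or_idem →] ((a & a) | (a & a))  →  (a & a);  E = ((((a & a) & a) & (a & a)) ^ c)
5. [and_idem →] (a & a)  →  a;  E = (((a & a) & (a & a)) ^ c)
6. [and_idem →] ((a & a) & (a & a))  →  (a & a);  E = ((a & a) ^ c)
7. [and_idem →] (a & a)  →  a;  cost 3 ≤ 3, done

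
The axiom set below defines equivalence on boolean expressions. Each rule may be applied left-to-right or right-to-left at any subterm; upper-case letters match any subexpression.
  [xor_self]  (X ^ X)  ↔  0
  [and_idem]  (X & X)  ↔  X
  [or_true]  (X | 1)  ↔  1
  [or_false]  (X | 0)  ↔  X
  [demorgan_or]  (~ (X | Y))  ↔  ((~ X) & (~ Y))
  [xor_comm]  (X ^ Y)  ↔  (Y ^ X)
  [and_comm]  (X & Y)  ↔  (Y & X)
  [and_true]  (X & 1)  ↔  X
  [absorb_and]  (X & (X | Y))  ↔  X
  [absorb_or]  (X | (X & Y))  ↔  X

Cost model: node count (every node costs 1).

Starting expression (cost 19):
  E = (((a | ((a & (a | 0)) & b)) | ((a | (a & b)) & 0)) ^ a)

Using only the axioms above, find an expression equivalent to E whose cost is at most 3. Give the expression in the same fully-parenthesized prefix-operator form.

(1) (a & (a | 0))  =[absorb_and →]=  a    ⊢ (((a | (a & b)) | ((a | (a & b)) & 0)) ^ a)
(2) ((a | (a & b)) | ((a | (a & b)) & 0))  =[absorb_or →]=  (a | (a & b))    ⊢ ((a | (a & b)) ^ a)
(3) (a | (a & b))  =[absorb_or →]=  a    ⊢ cost 3, within 3

(a ^ a)   [cost 3]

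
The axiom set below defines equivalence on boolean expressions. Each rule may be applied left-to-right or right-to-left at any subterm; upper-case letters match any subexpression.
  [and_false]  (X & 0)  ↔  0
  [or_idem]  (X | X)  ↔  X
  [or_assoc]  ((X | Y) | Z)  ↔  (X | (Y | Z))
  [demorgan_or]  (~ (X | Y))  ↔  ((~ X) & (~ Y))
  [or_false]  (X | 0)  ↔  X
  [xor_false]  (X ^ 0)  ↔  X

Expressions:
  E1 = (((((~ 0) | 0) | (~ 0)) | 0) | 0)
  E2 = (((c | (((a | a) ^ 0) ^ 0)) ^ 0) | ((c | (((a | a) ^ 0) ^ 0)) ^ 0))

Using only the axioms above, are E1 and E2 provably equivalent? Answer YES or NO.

NO

Every axiom is a valid identity, so a rewrite proof would force E1 and E2 to agree under every assignment.
At a=0, c=0: E1 = 1 but E2 = 0; they differ, so no derivation exists.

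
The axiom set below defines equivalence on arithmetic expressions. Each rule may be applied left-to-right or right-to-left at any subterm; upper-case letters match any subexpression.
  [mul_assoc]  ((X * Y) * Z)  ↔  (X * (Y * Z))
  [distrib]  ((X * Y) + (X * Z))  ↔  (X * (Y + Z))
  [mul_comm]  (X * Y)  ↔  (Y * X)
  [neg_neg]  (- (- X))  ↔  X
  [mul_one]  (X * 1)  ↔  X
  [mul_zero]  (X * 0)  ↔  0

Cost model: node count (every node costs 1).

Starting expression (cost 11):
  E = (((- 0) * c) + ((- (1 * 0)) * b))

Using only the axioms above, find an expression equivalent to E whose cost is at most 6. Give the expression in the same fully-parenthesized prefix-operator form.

((- 0) * (c + b))   [cost 6]

1. [mul_comm →] (1 * 0)  →  (0 * 1);  E = (((- 0) * c) + ((- (0 * 1)) * b))
2. [mul_one →] (0 * 1)  →  0;  E = (((- 0) * c) + ((- 0) * b))
3. [distrib →] (((- 0) * c) + ((- 0) * b))  →  ((- 0) * (c + b));  cost 6 ≤ 6, done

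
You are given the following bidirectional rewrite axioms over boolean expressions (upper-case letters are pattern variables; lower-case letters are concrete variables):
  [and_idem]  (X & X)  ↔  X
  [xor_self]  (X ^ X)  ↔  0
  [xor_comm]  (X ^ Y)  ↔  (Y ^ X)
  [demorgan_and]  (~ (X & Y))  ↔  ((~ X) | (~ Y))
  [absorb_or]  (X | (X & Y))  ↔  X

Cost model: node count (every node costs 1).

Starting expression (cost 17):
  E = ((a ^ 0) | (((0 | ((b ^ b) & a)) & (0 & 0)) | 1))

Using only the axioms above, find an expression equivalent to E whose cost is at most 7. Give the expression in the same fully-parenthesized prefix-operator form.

step 1: xor_self (→) rewrites (b ^ b) into 0, now ((a ^ 0) | (((0 | (0 & a)) & (0 & 0)) | 1))
step 2: absorb_or (→) rewrites (0 | (0 & a)) into 0, now ((a ^ 0) | ((0 & (0 & 0)) | 1))
step 3: and_idem (→) rewrites (0 & 0) into 0, now ((a ^ 0) | ((0 & 0) | 1))
step 4: xor_comm (→) rewrites (a ^ 0) into (0 ^ a), now ((0 ^ a) | ((0 & 0) | 1))
step 5: and_idem (→) rewrites (0 & 0) into 0, reaching cost 7 (bound 7)

((0 ^ a) | (0 | 1))   [cost 7]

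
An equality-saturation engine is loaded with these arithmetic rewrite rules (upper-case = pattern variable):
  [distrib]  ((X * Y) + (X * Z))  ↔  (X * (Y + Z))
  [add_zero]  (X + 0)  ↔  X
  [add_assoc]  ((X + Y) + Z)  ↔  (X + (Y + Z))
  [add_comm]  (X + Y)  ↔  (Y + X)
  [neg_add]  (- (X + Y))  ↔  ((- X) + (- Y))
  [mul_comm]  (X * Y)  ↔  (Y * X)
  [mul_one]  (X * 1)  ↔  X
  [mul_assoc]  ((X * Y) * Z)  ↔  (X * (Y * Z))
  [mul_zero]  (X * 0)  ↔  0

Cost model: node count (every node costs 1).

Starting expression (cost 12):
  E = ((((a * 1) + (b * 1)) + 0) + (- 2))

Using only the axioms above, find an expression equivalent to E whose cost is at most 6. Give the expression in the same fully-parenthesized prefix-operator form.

((a + b) + (- 2))   [cost 6]

1. [add_zero →] (((a * 1) + (b * 1)) + 0)  →  ((a * 1) + (b * 1));  E = (((a * 1) + (b * 1)) + (- 2))
2. [mul_one →] (a * 1)  →  a;  E = ((a + (b * 1)) + (- 2))
3. [mul_one →] (b * 1)  →  b;  cost 6 ≤ 6, done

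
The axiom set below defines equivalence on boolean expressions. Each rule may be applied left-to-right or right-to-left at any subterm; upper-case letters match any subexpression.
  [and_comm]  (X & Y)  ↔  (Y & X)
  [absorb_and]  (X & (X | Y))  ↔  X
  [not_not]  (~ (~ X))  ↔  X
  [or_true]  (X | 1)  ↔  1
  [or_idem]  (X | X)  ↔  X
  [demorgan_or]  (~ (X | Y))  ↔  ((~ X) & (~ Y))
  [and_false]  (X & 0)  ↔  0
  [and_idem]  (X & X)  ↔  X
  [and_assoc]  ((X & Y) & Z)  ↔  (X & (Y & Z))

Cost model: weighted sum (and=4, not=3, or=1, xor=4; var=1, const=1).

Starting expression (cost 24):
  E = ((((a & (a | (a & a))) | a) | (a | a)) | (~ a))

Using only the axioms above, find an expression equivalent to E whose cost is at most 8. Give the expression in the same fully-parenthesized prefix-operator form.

1. [and_idem →] (a & a)  →  a;  E = ((((a & (a | a)) | a) | (a | a)) | (~ a))
2. [absorb_and →] (a & (a | a))  →  a;  E = (((a | a) | (a | a)) | (~ a))
3. [or_idem →] ((a | a) | (a | a))  →  (a | a);  cost 8 ≤ 8, done

((a | a) | (~ a))   [cost 8]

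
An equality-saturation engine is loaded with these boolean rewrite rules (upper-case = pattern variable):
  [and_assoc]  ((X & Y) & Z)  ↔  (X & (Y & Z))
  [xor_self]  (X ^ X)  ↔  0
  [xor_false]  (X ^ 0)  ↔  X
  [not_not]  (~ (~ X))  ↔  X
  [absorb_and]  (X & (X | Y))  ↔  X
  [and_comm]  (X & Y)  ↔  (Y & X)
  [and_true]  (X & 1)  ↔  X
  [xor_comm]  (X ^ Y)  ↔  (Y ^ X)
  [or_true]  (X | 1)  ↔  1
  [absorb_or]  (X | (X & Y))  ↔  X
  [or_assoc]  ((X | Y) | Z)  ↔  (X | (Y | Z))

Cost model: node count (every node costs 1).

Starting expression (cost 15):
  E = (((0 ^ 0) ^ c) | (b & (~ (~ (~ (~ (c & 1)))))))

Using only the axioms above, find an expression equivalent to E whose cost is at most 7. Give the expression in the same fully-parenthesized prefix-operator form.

(1) (~ (~ (c & 1)))  =[not_not →]=  (c & 1)    ⊢ (((0 ^ 0) ^ c) | (b & (~ (~ (c & 1)))))
(2) (~ (~ (c & 1)))  =[not_not →]=  (c & 1)    ⊢ (((0 ^ 0) ^ c) | (b & (c & 1)))
(3) (c & 1)  =[and_true →]=  c    ⊢ (((0 ^ 0) ^ c) | (b & c))
(4) (0 ^ 0)  =[xor_false →]=  0    ⊢ cost 7, within 7

((0 ^ c) | (b & c))   [cost 7]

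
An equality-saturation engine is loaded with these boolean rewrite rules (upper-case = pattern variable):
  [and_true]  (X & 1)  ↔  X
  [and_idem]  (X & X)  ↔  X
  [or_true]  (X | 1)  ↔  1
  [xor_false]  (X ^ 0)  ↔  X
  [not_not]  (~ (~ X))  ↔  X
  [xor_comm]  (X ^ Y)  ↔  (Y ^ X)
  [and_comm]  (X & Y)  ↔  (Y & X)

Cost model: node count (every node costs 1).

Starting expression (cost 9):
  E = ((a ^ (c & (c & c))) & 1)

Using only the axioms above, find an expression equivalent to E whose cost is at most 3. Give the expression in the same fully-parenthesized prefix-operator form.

(a ^ c)   [cost 3]

step 1: and_idem (→) rewrites (c & c) into c, now ((a ^ (c & c)) & 1)
step 2: and_true (→) rewrites ((a ^ (c & c)) & 1) into (a ^ (c & c))
step 3: and_idem (→) rewrites (c & c) into c, reaching cost 3 (bound 3)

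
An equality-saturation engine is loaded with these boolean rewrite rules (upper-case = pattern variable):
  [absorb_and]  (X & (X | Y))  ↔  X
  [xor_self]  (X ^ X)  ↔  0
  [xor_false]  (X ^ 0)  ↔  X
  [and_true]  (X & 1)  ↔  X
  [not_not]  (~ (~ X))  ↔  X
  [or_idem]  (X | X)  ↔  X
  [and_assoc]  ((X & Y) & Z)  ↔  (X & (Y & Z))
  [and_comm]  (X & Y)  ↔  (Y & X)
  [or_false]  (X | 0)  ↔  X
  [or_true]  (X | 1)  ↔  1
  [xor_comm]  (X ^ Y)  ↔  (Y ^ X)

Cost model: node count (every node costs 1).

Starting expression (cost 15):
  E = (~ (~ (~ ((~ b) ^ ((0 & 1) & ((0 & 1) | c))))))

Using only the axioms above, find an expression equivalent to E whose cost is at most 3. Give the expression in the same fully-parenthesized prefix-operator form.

(1) ((0 & 1) & ((0 & 1) | c))  =[absorb_and →]=  (0 & 1)    ⊢ (~ (~ (~ ((~ b) ^ (0 & 1)))))
(2) (0 & 1)  =[and_true →]=  0    ⊢ (~ (~ (~ ((~ b) ^ 0))))
(3) ((~ b) ^ 0)  =[xor_false →]=  (~ b)    ⊢ (~ (~ (~ (~ b))))
(4) (~ (~ b))  =[not_not →]=  b    ⊢ cost 3, within 3

(~ (~ b))   [cost 3]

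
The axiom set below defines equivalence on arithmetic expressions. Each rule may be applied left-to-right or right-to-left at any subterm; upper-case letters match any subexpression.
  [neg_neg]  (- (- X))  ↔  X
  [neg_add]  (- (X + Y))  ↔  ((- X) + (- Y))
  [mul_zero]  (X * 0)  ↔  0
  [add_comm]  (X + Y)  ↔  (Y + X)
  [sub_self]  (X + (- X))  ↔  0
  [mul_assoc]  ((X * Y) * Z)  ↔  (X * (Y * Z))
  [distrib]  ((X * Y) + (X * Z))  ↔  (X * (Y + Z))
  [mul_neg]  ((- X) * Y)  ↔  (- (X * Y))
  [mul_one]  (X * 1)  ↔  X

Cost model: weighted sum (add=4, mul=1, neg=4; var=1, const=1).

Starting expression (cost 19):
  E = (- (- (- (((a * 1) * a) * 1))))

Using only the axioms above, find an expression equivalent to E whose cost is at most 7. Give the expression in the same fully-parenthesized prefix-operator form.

(- (a * a))   [cost 7]

step 1: mul_one (→) rewrites (((a * 1) * a) * 1) into ((a * 1) * a), now (- (- (- ((a * 1) * a))))
step 2: neg_neg (→) rewrites (- (- ((a * 1) * a))) into ((a * 1) * a), now (- ((a * 1) * a))
step 3: mul_one (→) rewrites (a * 1) into a, reaching cost 7 (bound 7)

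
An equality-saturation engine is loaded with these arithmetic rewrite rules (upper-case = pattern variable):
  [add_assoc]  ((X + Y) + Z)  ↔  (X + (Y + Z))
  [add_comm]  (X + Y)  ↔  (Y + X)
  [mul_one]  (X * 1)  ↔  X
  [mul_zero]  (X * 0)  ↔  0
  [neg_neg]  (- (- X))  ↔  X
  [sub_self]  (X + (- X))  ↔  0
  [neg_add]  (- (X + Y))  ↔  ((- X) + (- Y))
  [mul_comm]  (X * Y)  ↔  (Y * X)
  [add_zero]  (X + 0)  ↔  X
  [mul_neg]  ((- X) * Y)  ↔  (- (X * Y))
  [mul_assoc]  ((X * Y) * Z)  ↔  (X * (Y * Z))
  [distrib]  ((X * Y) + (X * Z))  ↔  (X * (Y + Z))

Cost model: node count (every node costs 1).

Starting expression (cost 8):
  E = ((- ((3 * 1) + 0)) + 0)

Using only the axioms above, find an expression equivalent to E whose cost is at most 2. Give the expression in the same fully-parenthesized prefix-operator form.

(- 3)   [cost 2]

step 1: mul_one (→) rewrites (3 * 1) into 3, now ((- (3 + 0)) + 0)
step 2: add_zero (→) rewrites ((- (3 + 0)) + 0) into (- (3 + 0))
step 3: add_zero (→) rewrites (3 + 0) into 3, reaching cost 2 (bound 2)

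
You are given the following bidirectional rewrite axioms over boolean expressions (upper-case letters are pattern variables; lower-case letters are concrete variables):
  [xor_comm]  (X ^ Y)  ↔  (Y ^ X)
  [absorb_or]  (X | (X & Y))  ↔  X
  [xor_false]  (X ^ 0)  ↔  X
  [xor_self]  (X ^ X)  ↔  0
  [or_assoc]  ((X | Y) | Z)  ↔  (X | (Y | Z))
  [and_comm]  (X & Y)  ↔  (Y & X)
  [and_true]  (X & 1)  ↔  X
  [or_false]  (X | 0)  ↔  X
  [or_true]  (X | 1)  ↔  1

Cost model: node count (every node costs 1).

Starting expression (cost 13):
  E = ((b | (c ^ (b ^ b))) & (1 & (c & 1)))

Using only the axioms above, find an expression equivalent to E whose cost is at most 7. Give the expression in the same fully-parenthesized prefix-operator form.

1. [xor_self →] (b ^ b)  →  0;  E = ((b | (c ^ 0)) & (1 & (c & 1)))
2. [xor_false →] (c ^ 0)  →  c;  E = ((b | c) & (1 & (c & 1)))
3. [and_true →] (c & 1)  →  c;  cost 7 ≤ 7, done

((b | c) & (1 & c))   [cost 7]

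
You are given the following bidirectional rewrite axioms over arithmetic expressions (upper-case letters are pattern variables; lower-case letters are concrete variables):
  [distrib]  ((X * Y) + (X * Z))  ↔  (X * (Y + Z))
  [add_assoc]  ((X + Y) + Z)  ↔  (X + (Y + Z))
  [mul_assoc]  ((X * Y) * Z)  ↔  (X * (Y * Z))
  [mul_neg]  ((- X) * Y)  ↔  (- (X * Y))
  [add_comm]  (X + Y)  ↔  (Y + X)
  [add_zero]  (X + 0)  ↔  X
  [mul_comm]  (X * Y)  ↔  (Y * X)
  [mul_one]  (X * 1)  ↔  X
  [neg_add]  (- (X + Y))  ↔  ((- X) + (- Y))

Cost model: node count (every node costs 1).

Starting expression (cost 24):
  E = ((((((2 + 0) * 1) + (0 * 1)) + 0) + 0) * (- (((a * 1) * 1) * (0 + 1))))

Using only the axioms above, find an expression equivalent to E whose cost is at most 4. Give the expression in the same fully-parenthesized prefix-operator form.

(2 * (- a))   [cost 4]

1. [add_zero →] ((((2 + 0) * 1) + (0 * 1)) + 0)  →  (((2 + 0) * 1) + (0 * 1));  E = (((((2 + 0) * 1) + (0 * 1)) + 0) * (- (((a * 1) * 1) * (0 + 1))))
2. [add_zero →] (2 + 0)  →  2;  E = ((((2 * 1) + (0 * 1)) + 0) * (- (((a * 1) * 1) * (0 + 1))))
3. [mul_one →] ((a * 1) * 1)  →  (a * 1);  E = ((((2 * 1) + (0 * 1)) + 0) * (- ((a * 1) * (0 + 1))))
4. [mul_one →] (0 * 1)  →  0;  E = ((((2 * 1) + 0) + 0) * (- ((a * 1) * (0 + 1))))
5. [add_zero →] ((2 * 1) + 0)  →  (2 * 1);  E = (((2 * 1) + 0) * (- ((a * 1) * (0 + 1))))
6. [add_comm →] (0 + 1)  →  (1 + 0);  E = (((2 * 1) + 0) * (- ((a * 1) * (1 + 0))))
7. [add_zero →] (1 + 0)  →  1;  E = (((2 * 1) + 0) * (- ((a * 1) * 1)))
8. [mul_one →] (2 * 1)  →  2;  E = ((2 + 0) * (- ((a * 1) * 1)))
9. [mul_one →] ((a * 1) * 1)  →  (a * 1);  E = ((2 + 0) * (- (a * 1)))
10. [add_zero →] (2 + 0)  →  2;  E = (2 * (- (a * 1)))
11. [mul_one →] (a * 1)  →  a;  cost 4 ≤ 4, done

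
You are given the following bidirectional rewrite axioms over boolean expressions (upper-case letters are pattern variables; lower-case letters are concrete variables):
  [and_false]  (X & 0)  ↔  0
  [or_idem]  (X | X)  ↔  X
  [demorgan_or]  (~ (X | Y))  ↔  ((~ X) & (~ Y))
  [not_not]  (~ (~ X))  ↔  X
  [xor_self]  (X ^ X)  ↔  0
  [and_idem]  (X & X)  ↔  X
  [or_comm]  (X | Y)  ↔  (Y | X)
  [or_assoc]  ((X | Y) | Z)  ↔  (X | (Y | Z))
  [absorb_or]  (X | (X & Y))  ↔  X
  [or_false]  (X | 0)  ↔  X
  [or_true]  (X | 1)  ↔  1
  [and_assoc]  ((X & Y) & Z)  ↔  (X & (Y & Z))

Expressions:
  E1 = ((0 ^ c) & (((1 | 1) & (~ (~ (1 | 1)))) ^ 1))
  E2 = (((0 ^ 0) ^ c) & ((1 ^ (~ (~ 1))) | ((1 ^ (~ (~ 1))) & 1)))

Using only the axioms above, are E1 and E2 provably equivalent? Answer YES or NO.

step 1: not_not (→) rewrites (~ (~ (1 | 1))) into (1 | 1), now ((0 ^ c) & (((1 | 1) & (1 | 1)) ^ 1))
step 2: and_idem (→) rewrites ((1 | 1) & (1 | 1)) into (1 | 1), now ((0 ^ c) & ((1 | 1) ^ 1))
step 3: or_idem (→) rewrites (1 | 1) into 1, now ((0 ^ c) & (1 ^ 1))
step 4: xor_self (←) rewrites 0 into (0 ^ 0), now (((0 ^ 0) ^ c) & (1 ^ 1))
step 5: not_not (←) rewrites 1 into (~ (~ 1)), now (((0 ^ 0) ^ c) & (1 ^ (~ (~ 1))))
step 6: absorb_or (←) rewrites (1 ^ (~ (~ 1))) into ((1 ^ (~ (~ 1))) | ((1 ^ (~ (~ 1))) & 1)), which is E2

YES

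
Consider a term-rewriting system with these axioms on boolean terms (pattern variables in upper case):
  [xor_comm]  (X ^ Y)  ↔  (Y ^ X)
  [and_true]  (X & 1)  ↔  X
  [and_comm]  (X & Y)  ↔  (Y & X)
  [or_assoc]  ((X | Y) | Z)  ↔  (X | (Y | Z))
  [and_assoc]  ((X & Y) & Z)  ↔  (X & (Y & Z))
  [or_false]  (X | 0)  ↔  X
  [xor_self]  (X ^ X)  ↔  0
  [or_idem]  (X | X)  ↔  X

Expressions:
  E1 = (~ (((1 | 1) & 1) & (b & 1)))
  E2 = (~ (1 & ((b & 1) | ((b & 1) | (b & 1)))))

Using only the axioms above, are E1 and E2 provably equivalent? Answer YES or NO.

step 1: and_true (→) rewrites (b & 1) into b, now (~ (((1 | 1) & 1) & b))
step 2: or_idem (→) rewrites (1 | 1) into 1, now (~ ((1 & 1) & b))
step 3: and_true (→) rewrites (1 & 1) into 1, now (~ (1 & b))
step 4: and_true (←) rewrites b into (b & 1), now (~ (1 & (b & 1)))
step 5: or_idem (←) rewrites (b & 1) into ((b & 1) | (b & 1)), now (~ (1 & ((b & 1) | (b & 1))))
step 6: or_idem (←) rewrites (b & 1) into ((b & 1) | (b & 1)), which is E2

YES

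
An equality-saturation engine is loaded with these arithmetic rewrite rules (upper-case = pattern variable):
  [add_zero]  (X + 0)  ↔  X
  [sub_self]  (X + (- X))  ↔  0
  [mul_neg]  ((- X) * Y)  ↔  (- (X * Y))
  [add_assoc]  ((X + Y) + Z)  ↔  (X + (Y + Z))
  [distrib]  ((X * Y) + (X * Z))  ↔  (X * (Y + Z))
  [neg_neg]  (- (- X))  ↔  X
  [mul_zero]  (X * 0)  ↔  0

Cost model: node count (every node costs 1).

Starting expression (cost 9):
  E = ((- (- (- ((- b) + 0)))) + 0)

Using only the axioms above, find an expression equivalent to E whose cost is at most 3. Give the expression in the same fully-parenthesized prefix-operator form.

(- (- b))   [cost 3]

1. [add_zero →] ((- (- (- ((- b) + 0)))) + 0)  →  (- (- (- ((- b) + 0))))
2. [neg_neg →] (- (- ((- b) + 0)))  →  ((- b) + 0);  E = (- ((- b) + 0))
3. [add_zero →] ((- b) + 0)  →  (- b);  cost 3 ≤ 3, done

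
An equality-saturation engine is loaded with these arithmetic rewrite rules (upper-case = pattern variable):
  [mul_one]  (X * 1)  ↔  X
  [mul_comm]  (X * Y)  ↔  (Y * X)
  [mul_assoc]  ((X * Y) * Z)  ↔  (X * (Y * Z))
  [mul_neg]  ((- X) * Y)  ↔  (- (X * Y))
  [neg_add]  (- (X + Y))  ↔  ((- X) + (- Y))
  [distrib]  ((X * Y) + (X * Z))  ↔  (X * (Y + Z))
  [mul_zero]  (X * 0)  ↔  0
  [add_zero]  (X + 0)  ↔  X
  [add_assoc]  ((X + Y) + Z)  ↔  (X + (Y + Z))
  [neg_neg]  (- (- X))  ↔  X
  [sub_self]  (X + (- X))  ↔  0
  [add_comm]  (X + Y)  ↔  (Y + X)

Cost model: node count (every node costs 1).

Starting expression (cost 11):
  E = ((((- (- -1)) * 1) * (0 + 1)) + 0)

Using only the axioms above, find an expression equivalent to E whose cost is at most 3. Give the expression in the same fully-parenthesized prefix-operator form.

step 1: neg_neg (→) rewrites (- (- -1)) into -1, now (((-1 * 1) * (0 + 1)) + 0)
step 2: add_comm (→) rewrites (0 + 1) into (1 + 0), now (((-1 * 1) * (1 + 0)) + 0)
step 3: add_zero (→) rewrites (1 + 0) into 1, now (((-1 * 1) * 1) + 0)
step 4: mul_one (→) rewrites (-1 * 1) into -1, now ((-1 * 1) + 0)
step 5: mul_one (→) rewrites (-1 * 1) into -1, reaching cost 3 (bound 3)

(-1 + 0)   [cost 3]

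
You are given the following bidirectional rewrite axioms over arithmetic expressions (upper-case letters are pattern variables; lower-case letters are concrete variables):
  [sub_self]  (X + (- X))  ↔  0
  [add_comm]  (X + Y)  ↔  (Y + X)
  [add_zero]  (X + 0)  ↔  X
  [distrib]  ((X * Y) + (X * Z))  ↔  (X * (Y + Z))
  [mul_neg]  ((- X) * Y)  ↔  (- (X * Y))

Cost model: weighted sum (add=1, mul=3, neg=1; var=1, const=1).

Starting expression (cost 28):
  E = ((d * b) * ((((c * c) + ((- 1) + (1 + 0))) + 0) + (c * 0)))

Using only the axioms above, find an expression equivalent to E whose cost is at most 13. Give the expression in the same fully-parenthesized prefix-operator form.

((d * b) * (c * c))   [cost 13]

step 1: add_zero (→) rewrites (((c * c) + ((- 1) + (1 + 0))) + 0) into ((c * c) + ((- 1) + (1 + 0))), now ((d * b) * (((c * c) + ((- 1) + (1 + 0))) + (c * 0)))
step 2: add_zero (→) rewrites (1 + 0) into 1, now ((d * b) * (((c * c) + ((- 1) + 1)) + (c * 0)))
step 3: add_comm (→) rewrites ((- 1) + 1) into (1 + (- 1)), now ((d * b) * (((c * c) + (1 + (- 1))) + (c * 0)))
step 4: sub_self (→) rewrites (1 + (- 1)) into 0, now ((d * b) * (((c * c) + 0) + (c * 0)))
step 5: add_zero (→) rewrites ((c * c) + 0) into (c * c), now ((d * b) * ((c * c) + (c * 0)))
step 6: distrib (→) rewrites ((c * c) + (c * 0)) into (c * (c + 0)), now ((d * b) * (c * (c + 0)))
step 7: add_zero (→) rewrites (c + 0) into c, reaching cost 13 (bound 13)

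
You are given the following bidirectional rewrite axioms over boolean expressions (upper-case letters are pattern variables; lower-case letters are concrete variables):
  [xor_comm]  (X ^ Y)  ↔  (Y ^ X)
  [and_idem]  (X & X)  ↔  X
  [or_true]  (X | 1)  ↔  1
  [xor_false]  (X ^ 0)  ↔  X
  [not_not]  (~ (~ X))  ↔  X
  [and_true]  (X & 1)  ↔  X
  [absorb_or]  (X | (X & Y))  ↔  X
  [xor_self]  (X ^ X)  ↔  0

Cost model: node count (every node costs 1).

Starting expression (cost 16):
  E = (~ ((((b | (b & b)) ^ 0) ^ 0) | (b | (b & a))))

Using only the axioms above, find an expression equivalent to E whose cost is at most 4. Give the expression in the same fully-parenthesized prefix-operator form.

step 1: xor_false (→) rewrites ((b | (b & b)) ^ 0) into (b | (b & b)), now (~ (((b | (b & b)) ^ 0) | (b | (b & a))))
step 2: absorb_or (→) rewrites (b | (b & a)) into b, now (~ (((b | (b & b)) ^ 0) | b))
step 3: absorb_or (→) rewrites (b | (b & b)) into b, now (~ ((b ^ 0) | b))
step 4: xor_false (→) rewrites (b ^ 0) into b, reaching cost 4 (bound 4)

(~ (b | b))   [cost 4]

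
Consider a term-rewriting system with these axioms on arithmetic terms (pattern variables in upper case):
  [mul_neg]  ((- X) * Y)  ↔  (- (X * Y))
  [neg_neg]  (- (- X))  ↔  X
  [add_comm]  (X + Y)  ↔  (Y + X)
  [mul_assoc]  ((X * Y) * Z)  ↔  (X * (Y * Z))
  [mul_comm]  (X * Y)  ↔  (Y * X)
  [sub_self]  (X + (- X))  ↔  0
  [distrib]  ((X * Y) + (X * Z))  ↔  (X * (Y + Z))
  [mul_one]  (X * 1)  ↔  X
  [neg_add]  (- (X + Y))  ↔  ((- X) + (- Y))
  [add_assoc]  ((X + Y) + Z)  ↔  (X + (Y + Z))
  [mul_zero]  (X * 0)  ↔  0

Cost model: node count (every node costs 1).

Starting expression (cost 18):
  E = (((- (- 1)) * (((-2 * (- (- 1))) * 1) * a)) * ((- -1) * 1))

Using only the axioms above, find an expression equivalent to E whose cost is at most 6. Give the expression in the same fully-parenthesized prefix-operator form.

step 1: neg_neg (→) rewrites (- (- 1)) into 1, now (((- (- 1)) * (((-2 * 1) * 1) * a)) * ((- -1) * 1))
step 2: mul_one (→) rewrites (-2 * 1) into -2, now (((- (- 1)) * ((-2 * 1) * a)) * ((- -1) * 1))
step 3: mul_comm (→) rewrites ((- (- 1)) * ((-2 * 1) * a)) into (((-2 * 1) * a) * (- (- 1))), now ((((-2 * 1) * a) * (- (- 1))) * ((- -1) * 1))
step 4: mul_one (→) rewrites ((- -1) * 1) into (- -1), now ((((-2 * 1) * a) * (- (- 1))) * (- -1))
step 5: mul_one (→) rewrites (-2 * 1) into -2, now (((-2 * a) * (- (- 1))) * (- -1))
step 6: neg_neg (→) rewrites (- (- 1)) into 1, now (((-2 * a) * 1) * (- -1))
step 7: mul_one (→) rewrites ((-2 * a) * 1) into (-2 * a), reaching cost 6 (bound 6)

((-2 * a) * (- -1))   [cost 6]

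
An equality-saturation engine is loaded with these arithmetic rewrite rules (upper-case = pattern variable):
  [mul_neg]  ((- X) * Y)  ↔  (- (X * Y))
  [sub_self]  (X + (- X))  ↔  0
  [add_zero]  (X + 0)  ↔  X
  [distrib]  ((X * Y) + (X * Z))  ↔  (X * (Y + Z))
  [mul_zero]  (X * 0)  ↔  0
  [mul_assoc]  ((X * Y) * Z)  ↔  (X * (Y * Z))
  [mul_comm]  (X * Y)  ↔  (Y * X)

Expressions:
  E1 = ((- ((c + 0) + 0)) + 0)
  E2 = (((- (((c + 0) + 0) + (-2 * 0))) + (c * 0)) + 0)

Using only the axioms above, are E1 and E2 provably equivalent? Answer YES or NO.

step 1: add_zero (→) rewrites ((- ((c + 0) + 0)) + 0) into (- ((c + 0) + 0))
step 2: add_zero (→) rewrites (c + 0) into c, now (- (c + 0))
step 3: add_zero (→) rewrites (c + 0) into c, now (- c)
step 4: add_zero (←) rewrites (- c) into ((- c) + 0)
step 5: add_zero (←) rewrites ((- c) + 0) into (((- c) + 0) + 0)
step 6: mul_zero (←) rewrites 0 into (c * 0), now (((- c) + (c * 0)) + 0)
step 7: add_zero (←) rewrites c into (c + 0), now (((- (c + 0)) + (c * 0)) + 0)
step 8: add_zero (←) rewrites (c + 0) into ((c + 0) + 0), now (((- ((c + 0) + 0)) + (c * 0)) + 0)
step 9: mul_zero (←) rewrites 0 into (-2 * 0), now (((- ((c + 0) + (-2 * 0))) + (c * 0)) + 0)
step 10: add_zero (←) rewrites (c + 0) into ((c + 0) + 0), which is E2

YES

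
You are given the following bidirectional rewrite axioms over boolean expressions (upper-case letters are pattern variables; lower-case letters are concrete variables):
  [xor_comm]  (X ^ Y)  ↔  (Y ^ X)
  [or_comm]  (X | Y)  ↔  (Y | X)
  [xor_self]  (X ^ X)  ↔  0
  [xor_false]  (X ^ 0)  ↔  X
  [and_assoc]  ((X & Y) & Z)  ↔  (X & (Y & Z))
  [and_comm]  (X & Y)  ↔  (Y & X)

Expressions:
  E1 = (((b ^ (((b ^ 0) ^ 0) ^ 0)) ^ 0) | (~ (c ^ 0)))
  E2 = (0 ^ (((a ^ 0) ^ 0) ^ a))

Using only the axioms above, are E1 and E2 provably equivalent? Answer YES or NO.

NO

The axioms are sound identities: if E1 ↔* E2 then E1 and E2 evaluate identically under any assignment.
Under a=0, b=0, c=0: E1 evaluates to 1, E2 to 0. Distinct ⇒ no rewrite sequence connects them.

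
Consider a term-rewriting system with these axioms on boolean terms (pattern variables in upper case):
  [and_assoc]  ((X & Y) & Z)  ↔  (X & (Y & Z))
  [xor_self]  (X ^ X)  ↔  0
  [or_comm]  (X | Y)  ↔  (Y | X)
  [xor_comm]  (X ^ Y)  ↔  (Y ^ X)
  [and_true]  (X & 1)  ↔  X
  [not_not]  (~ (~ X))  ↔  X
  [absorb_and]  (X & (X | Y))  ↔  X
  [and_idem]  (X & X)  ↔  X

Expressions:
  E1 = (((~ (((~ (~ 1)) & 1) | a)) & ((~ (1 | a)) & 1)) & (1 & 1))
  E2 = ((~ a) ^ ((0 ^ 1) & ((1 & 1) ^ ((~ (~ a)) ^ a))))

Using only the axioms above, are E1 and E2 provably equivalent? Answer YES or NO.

All listed rules preserve value, hence provable equivalence implies equal values everywhere; look for a separating assignment.
a=1 gives E1 ↦ 0, E2 ↦ 1; values differ ⇒ not provably equivalent.

NO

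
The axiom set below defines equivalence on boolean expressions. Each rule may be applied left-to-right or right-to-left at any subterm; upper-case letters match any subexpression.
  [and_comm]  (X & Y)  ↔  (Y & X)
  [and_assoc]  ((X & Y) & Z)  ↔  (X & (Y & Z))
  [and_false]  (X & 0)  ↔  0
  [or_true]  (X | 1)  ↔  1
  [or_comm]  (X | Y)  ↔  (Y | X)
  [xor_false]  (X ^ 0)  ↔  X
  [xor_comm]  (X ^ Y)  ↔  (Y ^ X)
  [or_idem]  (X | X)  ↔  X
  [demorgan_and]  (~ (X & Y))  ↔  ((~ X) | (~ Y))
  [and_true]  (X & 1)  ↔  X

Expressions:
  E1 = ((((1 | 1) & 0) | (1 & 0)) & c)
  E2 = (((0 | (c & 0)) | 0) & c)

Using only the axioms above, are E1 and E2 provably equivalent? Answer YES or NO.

YES

step 1: or_idem (→) rewrites (1 | 1) into 1, now (((1 & 0) | (1 & 0)) & c)
step 2: or_idem (→) rewrites ((1 & 0) | (1 & 0)) into (1 & 0), now ((1 & 0) & c)
step 3: and_comm (→) rewrites (1 & 0) into (0 & 1), now ((0 & 1) & c)
step 4: and_true (→) rewrites (0 & 1) into 0, now (0 & c)
step 5: or_idem (←) rewrites 0 into (0 | 0), now ((0 | 0) & c)
step 6: or_idem (←) rewrites 0 into (0 | 0), now (((0 | 0) | 0) & c)
step 7: and_false (←) rewrites 0 into (c & 0), which is E2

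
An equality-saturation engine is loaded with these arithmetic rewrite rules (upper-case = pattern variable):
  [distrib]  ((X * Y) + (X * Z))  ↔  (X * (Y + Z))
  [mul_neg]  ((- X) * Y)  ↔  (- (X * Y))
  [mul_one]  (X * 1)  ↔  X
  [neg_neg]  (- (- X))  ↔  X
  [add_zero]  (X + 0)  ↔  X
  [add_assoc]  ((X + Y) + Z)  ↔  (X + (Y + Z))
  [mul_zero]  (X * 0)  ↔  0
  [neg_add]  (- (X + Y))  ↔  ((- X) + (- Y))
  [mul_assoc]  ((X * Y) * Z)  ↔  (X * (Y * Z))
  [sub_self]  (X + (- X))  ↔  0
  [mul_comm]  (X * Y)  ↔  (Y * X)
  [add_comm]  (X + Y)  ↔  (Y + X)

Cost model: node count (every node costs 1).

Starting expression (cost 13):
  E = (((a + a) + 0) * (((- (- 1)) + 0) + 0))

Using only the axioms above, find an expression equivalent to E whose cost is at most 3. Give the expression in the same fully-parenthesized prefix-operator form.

1. [add_zero →] ((- (- 1)) + 0)  →  (- (- 1));  E = (((a + a) + 0) * ((- (- 1)) + 0))
2. [add_zero →] ((a + a) + 0)  →  (a + a);  E = ((a + a) * ((- (- 1)) + 0))
3. [neg_neg →] (- (- 1))  →  1;  E = ((a + a) * (1 + 0))
4. [add_zero →] (1 + 0)  →  1;  E = ((a + a) * 1)
5. [mul_one →] ((a + a) * 1)  →  (a + a);  cost 3 ≤ 3, done

(a + a)   [cost 3]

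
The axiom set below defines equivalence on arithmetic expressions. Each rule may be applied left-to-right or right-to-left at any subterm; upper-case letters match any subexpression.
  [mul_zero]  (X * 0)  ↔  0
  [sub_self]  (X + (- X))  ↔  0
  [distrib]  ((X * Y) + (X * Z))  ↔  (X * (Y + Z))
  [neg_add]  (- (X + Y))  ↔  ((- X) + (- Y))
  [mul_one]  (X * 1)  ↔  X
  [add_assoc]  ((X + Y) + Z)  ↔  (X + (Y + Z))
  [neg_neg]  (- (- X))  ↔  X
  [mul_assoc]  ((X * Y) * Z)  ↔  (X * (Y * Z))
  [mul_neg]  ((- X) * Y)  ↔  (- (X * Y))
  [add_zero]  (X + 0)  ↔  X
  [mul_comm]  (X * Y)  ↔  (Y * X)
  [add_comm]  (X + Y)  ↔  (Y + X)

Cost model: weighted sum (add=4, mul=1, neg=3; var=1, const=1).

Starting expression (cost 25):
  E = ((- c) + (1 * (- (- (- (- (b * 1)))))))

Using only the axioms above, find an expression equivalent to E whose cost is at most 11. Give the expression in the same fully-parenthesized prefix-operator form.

((- c) + (1 * b))   [cost 11]

1. [mul_one →] (b * 1)  →  b;  E = ((- c) + (1 * (- (- (- (- b))))))
2. [neg_neg →] (- (- b))  →  b;  E = ((- c) + (1 * (- (- b))))
3. [neg_neg →] (- (- b))  →  b;  cost 11 ≤ 11, done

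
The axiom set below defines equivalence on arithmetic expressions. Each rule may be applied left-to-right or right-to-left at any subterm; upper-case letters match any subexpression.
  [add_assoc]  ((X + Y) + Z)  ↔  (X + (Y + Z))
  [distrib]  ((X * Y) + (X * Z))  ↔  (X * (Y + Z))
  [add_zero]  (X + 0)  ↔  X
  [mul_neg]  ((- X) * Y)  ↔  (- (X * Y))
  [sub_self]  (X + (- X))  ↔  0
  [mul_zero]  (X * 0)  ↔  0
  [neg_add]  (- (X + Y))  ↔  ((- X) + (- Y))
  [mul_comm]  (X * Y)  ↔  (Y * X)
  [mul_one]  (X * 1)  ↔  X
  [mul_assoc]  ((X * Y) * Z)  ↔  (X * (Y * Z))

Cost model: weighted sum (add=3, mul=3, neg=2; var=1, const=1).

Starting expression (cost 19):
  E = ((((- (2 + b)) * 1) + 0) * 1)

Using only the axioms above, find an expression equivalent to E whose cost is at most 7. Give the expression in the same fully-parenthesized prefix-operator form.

(- (2 + b))   [cost 7]

step 1: mul_one (→) rewrites ((((- (2 + b)) * 1) + 0) * 1) into (((- (2 + b)) * 1) + 0)
step 2: add_zero (→) rewrites (((- (2 + b)) * 1) + 0) into ((- (2 + b)) * 1)
step 3: mul_one (→) rewrites ((- (2 + b)) * 1) into (- (2 + b)), reaching cost 7 (bound 7)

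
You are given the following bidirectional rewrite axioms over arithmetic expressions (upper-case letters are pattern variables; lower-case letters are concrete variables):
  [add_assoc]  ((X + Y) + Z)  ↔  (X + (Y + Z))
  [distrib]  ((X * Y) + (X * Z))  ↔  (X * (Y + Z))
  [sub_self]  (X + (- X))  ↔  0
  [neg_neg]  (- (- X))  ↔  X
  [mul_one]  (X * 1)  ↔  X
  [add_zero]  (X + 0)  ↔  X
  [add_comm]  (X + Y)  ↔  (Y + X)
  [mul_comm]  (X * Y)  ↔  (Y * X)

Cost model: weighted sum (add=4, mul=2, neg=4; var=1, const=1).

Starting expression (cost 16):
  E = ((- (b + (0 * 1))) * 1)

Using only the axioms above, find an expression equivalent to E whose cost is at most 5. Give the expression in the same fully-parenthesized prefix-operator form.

step 1: mul_one (→) rewrites (0 * 1) into 0, now ((- (b + 0)) * 1)
step 2: add_zero (→) rewrites (b + 0) into b, now ((- b) * 1)
step 3: mul_one (→) rewrites ((- b) * 1) into (- b), reaching cost 5 (bound 5)

(- b)   [cost 5]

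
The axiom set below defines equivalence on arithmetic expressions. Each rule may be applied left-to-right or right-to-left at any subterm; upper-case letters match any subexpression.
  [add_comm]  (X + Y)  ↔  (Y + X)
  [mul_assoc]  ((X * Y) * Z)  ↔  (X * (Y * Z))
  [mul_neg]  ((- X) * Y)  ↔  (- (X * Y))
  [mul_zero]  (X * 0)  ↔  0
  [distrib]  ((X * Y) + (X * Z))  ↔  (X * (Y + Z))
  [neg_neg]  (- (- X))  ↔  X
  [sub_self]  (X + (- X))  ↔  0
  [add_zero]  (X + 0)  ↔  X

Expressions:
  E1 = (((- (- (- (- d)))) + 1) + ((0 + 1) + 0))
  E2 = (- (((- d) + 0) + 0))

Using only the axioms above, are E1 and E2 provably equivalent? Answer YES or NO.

All listed rules preserve value, hence provable equivalence implies equal values everywhere; look for a separating assignment.
d=0 gives E1 ↦ 2, E2 ↦ 0; values differ ⇒ not provably equivalent.

NO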